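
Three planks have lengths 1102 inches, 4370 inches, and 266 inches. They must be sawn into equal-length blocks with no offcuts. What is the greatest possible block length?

38 inches

The block length must divide every plank, so the greatest is gcd(1102, 4370, 266).
1102 = 2 × 19 × 29
4370 = 2 × 5 × 19 × 23
266 = 2 × 7 × 19
gcd(1102, 4370, 266) = 2 × 19 = 38.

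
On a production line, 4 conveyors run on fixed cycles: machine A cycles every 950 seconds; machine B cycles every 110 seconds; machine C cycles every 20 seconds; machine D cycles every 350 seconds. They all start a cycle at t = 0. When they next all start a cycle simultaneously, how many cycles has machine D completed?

They are all back at their starting positions together after one LCM of the periods.
950 = 2 × 5^2 × 19
110 = 2 × 5 × 11
20 = 2^2 × 5
350 = 2 × 5^2 × 7
LCM(950, 110, 20, 350) = 2^2 × 5^2 × 7 × 11 × 19 = 146300.
Cycles for period 350: 146300 / 350 = 418.

418 cycles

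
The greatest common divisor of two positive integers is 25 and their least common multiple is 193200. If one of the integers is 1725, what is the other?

2800

For two integers, gcd × lcm = product, so the other is (25 × 193200) / 1725 = 4830000 / 1725 = 2800.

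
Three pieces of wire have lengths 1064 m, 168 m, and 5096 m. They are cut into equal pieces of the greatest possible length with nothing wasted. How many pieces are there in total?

113

Piece length = gcd(1064, 168, 5096).
1064 = 2^3 × 7 × 19
168 = 2^3 × 3 × 7
5096 = 2^3 × 7^2 × 13
gcd(1064, 168, 5096) = 2^3 × 7 = 56.
Total pieces = 1064/56 + 168/56 + 5096/56 = 19 + 3 + 91 = 113.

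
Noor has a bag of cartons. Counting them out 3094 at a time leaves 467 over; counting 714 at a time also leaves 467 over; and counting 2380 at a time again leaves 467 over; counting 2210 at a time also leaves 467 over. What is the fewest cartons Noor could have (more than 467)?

93287

N − 467 must be a common multiple of 3094, 714, 2380, and 2210.
3094 = 2 × 7 × 13 × 17
714 = 2 × 3 × 7 × 17
2380 = 2^2 × 5 × 7 × 17
2210 = 2 × 5 × 13 × 17
LCM(3094, 714, 2380, 2210) = 2^2 × 3 × 5 × 7 × 13 × 17 = 92820.
Smallest N > 467 is LCM + 467 = 92820 + 467 = 93287.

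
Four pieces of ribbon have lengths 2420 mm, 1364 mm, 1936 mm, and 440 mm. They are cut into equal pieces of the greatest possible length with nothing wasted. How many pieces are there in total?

Piece length = gcd(2420, 1364, 1936, 440).
2420 = 2^2 × 5 × 11^2
1364 = 2^2 × 11 × 31
1936 = 2^4 × 11^2
440 = 2^3 × 5 × 11
gcd(2420, 1364, 1936, 440) = 2^2 × 11 = 44.
Total pieces = 2420/44 + 1364/44 + 1936/44 + 440/44 = 55 + 31 + 44 + 10 = 140.

140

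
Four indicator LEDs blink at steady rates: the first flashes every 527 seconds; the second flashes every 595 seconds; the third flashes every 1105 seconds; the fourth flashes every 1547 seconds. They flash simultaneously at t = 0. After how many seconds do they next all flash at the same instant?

They coincide at every common multiple of the periods; the first is the LCM.
527 = 17 × 31
595 = 5 × 7 × 17
1105 = 5 × 13 × 17
1547 = 7 × 13 × 17
LCM(527, 595, 1105, 1547) = 5 × 7 × 13 × 17 × 31 = 239785.

239785 seconds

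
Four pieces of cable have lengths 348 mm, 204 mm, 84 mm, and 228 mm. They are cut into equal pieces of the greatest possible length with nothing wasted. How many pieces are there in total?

Piece length = gcd(348, 204, 84, 228).
348 = 2^2 × 3 × 29
204 = 2^2 × 3 × 17
84 = 2^2 × 3 × 7
228 = 2^2 × 3 × 19
gcd(348, 204, 84, 228) = 2^2 × 3 = 12.
Total pieces = 348/12 + 204/12 + 84/12 + 228/12 = 29 + 17 + 7 + 19 = 72.

72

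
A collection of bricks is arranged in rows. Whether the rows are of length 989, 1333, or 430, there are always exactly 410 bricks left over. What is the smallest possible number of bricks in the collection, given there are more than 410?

N − 410 must be a common multiple of 989, 1333, and 430.
989 = 23 × 43
1333 = 31 × 43
430 = 2 × 5 × 43
LCM(989, 1333, 430) = 2 × 5 × 23 × 31 × 43 = 306590.
Smallest N > 410 is LCM + 410 = 306590 + 410 = 307000.

307000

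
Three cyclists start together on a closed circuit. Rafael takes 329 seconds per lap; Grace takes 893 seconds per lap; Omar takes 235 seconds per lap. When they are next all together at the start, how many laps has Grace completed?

All finish a whole number of cycles simultaneously at t = LCM of the periods.
329 = 7 × 47
893 = 19 × 47
235 = 5 × 47
LCM(329, 893, 235) = 5 × 7 × 19 × 47 = 31255.
Laps for period 893: 31255 / 893 = 35.

35 laps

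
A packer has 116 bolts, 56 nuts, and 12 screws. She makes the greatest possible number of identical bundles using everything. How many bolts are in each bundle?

29

Number of bundles = gcd(116, 56, 12).
116 = 2^2 × 29
56 = 2^3 × 7
12 = 2^2 × 3
gcd(116, 56, 12) = 2^2 = 4.
bolts per bundle = 116 / 4 = 29.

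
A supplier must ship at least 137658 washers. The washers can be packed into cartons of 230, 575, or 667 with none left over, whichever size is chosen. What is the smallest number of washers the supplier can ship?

166750

The number of washers must be a common multiple of 230, 575, and 667, so a multiple of their LCM.
230 = 2 × 5 × 23
575 = 5^2 × 23
667 = 23 × 29
LCM(230, 575, 667) = 2 × 5^2 × 23 × 29 = 33350.
Smallest multiple of 33350 that is ≥ 137658: ⌈137658/33350⌉ × 33350 = 5 × 33350 = 166750.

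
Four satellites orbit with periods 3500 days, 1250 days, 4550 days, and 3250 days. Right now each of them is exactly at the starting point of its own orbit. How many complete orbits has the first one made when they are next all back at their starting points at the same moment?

All finish a whole number of cycles simultaneously at t = LCM of the periods.
3500 = 2^2 × 5^3 × 7
1250 = 2 × 5^4
4550 = 2 × 5^2 × 7 × 13
3250 = 2 × 5^3 × 13
LCM(3500, 1250, 4550, 3250) = 2^2 × 5^4 × 7 × 13 = 227500.
Orbits for period 3500: 227500 / 3500 = 65.

65 orbits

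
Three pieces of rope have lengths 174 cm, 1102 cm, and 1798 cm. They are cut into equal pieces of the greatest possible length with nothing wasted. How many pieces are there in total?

Piece length = gcd(174, 1102, 1798).
174 = 2 × 3 × 29
1102 = 2 × 19 × 29
1798 = 2 × 29 × 31
gcd(174, 1102, 1798) = 2 × 29 = 58.
Total pieces = 174/58 + 1102/58 + 1798/58 = 3 + 19 + 31 = 53.

53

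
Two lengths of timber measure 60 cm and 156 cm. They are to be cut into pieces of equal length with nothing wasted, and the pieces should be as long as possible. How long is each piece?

12 cm

By the Euclidean algorithm:
156 = 2 × 60 + 36
60 = 1 × 36 + 24
36 = 1 × 24 + 12
24 = 2 × 12 + 0
gcd(60, 156) = 12.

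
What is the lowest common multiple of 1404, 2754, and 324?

1404 = 2^2 × 3^3 × 13
2754 = 2 × 3^4 × 17
324 = 2^2 × 3^4
LCM(1404, 2754, 324) = 2^2 × 3^4 × 13 × 17 = 71604.

71604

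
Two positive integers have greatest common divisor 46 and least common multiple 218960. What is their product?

For any two positive integers, gcd × lcm = product = 46 × 218960 = 10072160.

10072160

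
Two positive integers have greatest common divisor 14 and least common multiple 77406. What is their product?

1083684

For any two positive integers, gcd × lcm = product = 14 × 77406 = 1083684.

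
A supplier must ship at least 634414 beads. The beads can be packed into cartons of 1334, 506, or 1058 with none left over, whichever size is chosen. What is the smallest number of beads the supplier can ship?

The number of beads must be a common multiple of 1334, 506, and 1058, so a multiple of their LCM.
1334 = 2 × 23 × 29
506 = 2 × 11 × 23
1058 = 2 × 23^2
LCM(1334, 506, 1058) = 2 × 11 × 23^2 × 29 = 337502.
Smallest multiple of 337502 that is ≥ 634414: ⌈634414/337502⌉ × 337502 = 2 × 337502 = 675004.

675004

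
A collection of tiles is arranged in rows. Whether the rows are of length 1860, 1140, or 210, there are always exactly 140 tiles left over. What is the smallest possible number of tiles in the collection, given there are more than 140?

247520

N − 140 must be a common multiple of 1860, 1140, and 210.
1860 = 2^2 × 3 × 5 × 31
1140 = 2^2 × 3 × 5 × 19
210 = 2 × 3 × 5 × 7
LCM(1860, 1140, 210) = 2^2 × 3 × 5 × 7 × 19 × 31 = 247380.
Smallest N > 140 is LCM + 140 = 247380 + 140 = 247520.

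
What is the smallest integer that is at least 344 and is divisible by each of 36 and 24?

360

The integer must be a common multiple of 36 and 24, so a multiple of their LCM.
36 = 2^2 × 3^2
24 = 2^3 × 3
LCM(36, 24) = 2^3 × 3^2 = 72.
Smallest multiple of 72 that is ≥ 344: ⌈344/72⌉ × 72 = 5 × 72 = 360.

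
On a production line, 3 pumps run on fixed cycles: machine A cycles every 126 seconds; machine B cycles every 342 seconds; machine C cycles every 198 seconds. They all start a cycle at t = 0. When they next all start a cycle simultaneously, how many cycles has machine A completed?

209 cycles

They are all back at their starting positions together after one LCM of the periods.
126 = 2 × 3^2 × 7
342 = 2 × 3^2 × 19
198 = 2 × 3^2 × 11
LCM(126, 342, 198) = 2 × 3^2 × 7 × 11 × 19 = 26334.
Cycles for period 126: 26334 / 126 = 209.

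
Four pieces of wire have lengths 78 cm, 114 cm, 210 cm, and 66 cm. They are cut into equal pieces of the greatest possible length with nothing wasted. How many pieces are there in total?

78

Piece length = gcd(78, 114, 210, 66).
78 = 2 × 3 × 13
114 = 2 × 3 × 19
210 = 2 × 3 × 5 × 7
66 = 2 × 3 × 11
gcd(78, 114, 210, 66) = 2 × 3 = 6.
Total pieces = 78/6 + 114/6 + 210/6 + 66/6 = 13 + 19 + 35 + 11 = 78.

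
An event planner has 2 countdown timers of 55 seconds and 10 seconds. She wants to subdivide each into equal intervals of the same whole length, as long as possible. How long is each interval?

5 seconds

By the Euclidean algorithm:
55 = 5 × 10 + 5
10 = 2 × 5 + 0
gcd(55, 10) = 5.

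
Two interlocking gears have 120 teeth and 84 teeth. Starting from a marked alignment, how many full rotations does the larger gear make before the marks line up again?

7 rotations

All finish a whole number of cycles simultaneously at t = LCM of the periods.
120 = 2^3 × 3 × 5
84 = 2^2 × 3 × 7
LCM(120, 84) = 2^3 × 3 × 5 × 7 = 840.
Rotations for period 120: 840 / 120 = 7.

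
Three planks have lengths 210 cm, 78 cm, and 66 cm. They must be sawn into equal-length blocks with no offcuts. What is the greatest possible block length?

6 cm

This is the greatest common divisor of 210, 78, and 66.
210 = 2 × 3 × 5 × 7
78 = 2 × 3 × 13
66 = 2 × 3 × 11
gcd(210, 78, 66) = 2 × 3 = 6.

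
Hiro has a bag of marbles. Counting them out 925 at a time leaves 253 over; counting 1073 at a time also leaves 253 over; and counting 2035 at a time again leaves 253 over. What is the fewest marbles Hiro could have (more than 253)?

N − 253 must be a common multiple of 925, 1073, and 2035.
925 = 5^2 × 37
1073 = 29 × 37
2035 = 5 × 11 × 37
LCM(925, 1073, 2035) = 5^2 × 11 × 29 × 37 = 295075.
Smallest N > 253 is LCM + 253 = 295075 + 253 = 295328.

295328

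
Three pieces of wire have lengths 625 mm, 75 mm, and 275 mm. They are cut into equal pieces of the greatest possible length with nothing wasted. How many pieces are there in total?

39

Piece length = gcd(625, 75, 275).
625 = 5^4
75 = 3 × 5^2
275 = 5^2 × 11
gcd(625, 75, 275) = 5^2 = 25.
Total pieces = 625/25 + 75/25 + 275/25 = 25 + 3 + 11 = 39.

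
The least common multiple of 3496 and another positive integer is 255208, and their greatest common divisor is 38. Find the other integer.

2774

gcd × lcm = product of the two integers, so the other integer is (38 × 255208) / 3496 = 2774.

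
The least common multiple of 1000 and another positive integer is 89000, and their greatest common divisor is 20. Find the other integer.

1780

gcd × lcm = product of the two integers, so the other integer is (20 × 89000) / 1000 = 1780.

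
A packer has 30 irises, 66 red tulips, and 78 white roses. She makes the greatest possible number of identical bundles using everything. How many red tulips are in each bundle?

11

Number of bundles = gcd(30, 66, 78).
30 = 2 × 3 × 5
66 = 2 × 3 × 11
78 = 2 × 3 × 13
gcd(30, 66, 78) = 2 × 3 = 6.
red tulips per bundle = 66 / 6 = 11.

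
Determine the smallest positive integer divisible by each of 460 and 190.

460 = 2^2 × 5 × 23
190 = 2 × 5 × 19
LCM(460, 190) = 2^2 × 5 × 19 × 23 = 8740.

8740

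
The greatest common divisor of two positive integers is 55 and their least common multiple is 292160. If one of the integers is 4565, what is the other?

3520

For two integers, gcd × lcm = product, so the other is (55 × 292160) / 4565 = 16068800 / 4565 = 3520.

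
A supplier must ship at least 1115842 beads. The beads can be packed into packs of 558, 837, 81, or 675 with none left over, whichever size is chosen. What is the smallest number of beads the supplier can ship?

The number of beads must be a common multiple of 558, 837, 81, and 675, so a multiple of their LCM.
558 = 2 × 3^2 × 31
837 = 3^3 × 31
81 = 3^4
675 = 3^3 × 5^2
LCM(558, 837, 81, 675) = 2 × 3^4 × 5^2 × 31 = 125550.
Smallest multiple of 125550 that is ≥ 1115842: ⌈1115842/125550⌉ × 125550 = 9 × 125550 = 1129950.

1129950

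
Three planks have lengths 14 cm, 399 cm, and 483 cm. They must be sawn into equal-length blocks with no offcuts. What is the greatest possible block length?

This is the greatest common divisor of 14, 399, and 483.
14 = 2 × 7
399 = 3 × 7 × 19
483 = 3 × 7 × 23
gcd(14, 399, 483) = 7.

7 cm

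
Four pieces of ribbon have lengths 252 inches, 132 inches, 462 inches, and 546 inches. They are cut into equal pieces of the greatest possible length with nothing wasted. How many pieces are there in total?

Piece length = gcd(252, 132, 462, 546).
252 = 2^2 × 3^2 × 7
132 = 2^2 × 3 × 11
462 = 2 × 3 × 7 × 11
546 = 2 × 3 × 7 × 13
gcd(252, 132, 462, 546) = 2 × 3 = 6.
Total pieces = 252/6 + 132/6 + 462/6 + 546/6 = 42 + 22 + 77 + 91 = 232.

232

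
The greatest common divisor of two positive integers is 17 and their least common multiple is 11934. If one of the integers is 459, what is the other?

For two integers, gcd × lcm = product, so the other is (17 × 11934) / 459 = 202878 / 459 = 442.

442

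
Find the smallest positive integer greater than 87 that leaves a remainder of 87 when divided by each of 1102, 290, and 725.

N − 87 must be a common multiple of 1102, 290, and 725.
1102 = 2 × 19 × 29
290 = 2 × 5 × 29
725 = 5^2 × 29
LCM(1102, 290, 725) = 2 × 5^2 × 19 × 29 = 27550.
Smallest N > 87 is LCM + 87 = 27550 + 87 = 27637.

27637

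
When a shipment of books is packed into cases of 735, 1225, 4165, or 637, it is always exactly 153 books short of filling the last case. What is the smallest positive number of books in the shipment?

812022

Being 153 short of a full case of size k means N ≡ −153 (mod k), i.e. N + 153 is a multiple of each size.
735 = 3 × 5 × 7^2
1225 = 5^2 × 7^2
4165 = 5 × 7^2 × 17
637 = 7^2 × 13
LCM(735, 1225, 4165, 637) = 3 × 5^2 × 7^2 × 13 × 17 = 812175.
Smallest positive N is 812175 − 153 = 812022.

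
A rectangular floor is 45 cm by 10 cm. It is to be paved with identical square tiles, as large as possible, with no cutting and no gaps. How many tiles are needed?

18

Tile side = gcd(45, 10).
45 = 3^2 × 5
10 = 2 × 5
gcd(45, 10) = 5.
Tiles: (45/5) × (10/5) = 9 × 2 = 18.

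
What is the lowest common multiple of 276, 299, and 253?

276 = 2^2 × 3 × 23
299 = 13 × 23
253 = 11 × 23
LCM(276, 299, 253) = 2^2 × 3 × 11 × 13 × 23 = 39468.

39468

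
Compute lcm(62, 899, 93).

5394

62 = 2 × 31
899 = 29 × 31
93 = 3 × 31
LCM(62, 899, 93) = 2 × 3 × 29 × 31 = 5394.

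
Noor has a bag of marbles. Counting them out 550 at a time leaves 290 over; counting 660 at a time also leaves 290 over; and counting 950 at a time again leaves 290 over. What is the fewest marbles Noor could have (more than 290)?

62990

N − 290 must be a common multiple of 550, 660, and 950.
550 = 2 × 5^2 × 11
660 = 2^2 × 3 × 5 × 11
950 = 2 × 5^2 × 19
LCM(550, 660, 950) = 2^2 × 3 × 5^2 × 11 × 19 = 62700.
Smallest N > 290 is LCM + 290 = 62700 + 290 = 62990.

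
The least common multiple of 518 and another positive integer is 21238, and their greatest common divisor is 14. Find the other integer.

gcd × lcm = product of the two integers, so the other integer is (14 × 21238) / 518 = 574.

574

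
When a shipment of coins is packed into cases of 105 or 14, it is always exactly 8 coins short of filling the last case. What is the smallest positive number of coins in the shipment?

202

Being 8 short of a full case of size k means N ≡ −8 (mod k), i.e. N + 8 is a multiple of each size.
105 = 3 × 5 × 7
14 = 2 × 7
LCM(105, 14) = 2 × 3 × 5 × 7 = 210.
Smallest positive N is 210 − 8 = 202.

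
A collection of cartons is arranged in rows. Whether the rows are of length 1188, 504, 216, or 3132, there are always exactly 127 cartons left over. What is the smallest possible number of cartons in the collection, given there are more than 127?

482455

N − 127 must be a common multiple of 1188, 504, 216, and 3132.
1188 = 2^2 × 3^3 × 11
504 = 2^3 × 3^2 × 7
216 = 2^3 × 3^3
3132 = 2^2 × 3^3 × 29
LCM(1188, 504, 216, 3132) = 2^3 × 3^3 × 7 × 11 × 29 = 482328.
Smallest N > 127 is LCM + 127 = 482328 + 127 = 482455.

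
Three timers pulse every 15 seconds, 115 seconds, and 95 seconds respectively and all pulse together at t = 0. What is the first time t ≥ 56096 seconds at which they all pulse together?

58995 seconds

Joint pulses occur at multiples of LCM(15, 115, 95).
15 = 3 × 5
115 = 5 × 23
95 = 5 × 19
LCM(15, 115, 95) = 3 × 5 × 19 × 23 = 6555.
Smallest multiple of 6555 that is ≥ 56096: ⌈56096/6555⌉ × 6555 = 9 × 6555 = 58995.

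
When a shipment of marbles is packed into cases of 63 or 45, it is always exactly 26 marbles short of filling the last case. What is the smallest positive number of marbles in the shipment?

Being 26 short of a full case of size k means N ≡ −26 (mod k), i.e. N + 26 is a multiple of each size.
63 = 3^2 × 7
45 = 3^2 × 5
LCM(63, 45) = 3^2 × 5 × 7 = 315.
Smallest positive N is 315 − 26 = 289.

289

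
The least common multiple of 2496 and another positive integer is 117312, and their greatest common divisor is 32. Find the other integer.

gcd × lcm = product of the two integers, so the other integer is (32 × 117312) / 2496 = 1504.

1504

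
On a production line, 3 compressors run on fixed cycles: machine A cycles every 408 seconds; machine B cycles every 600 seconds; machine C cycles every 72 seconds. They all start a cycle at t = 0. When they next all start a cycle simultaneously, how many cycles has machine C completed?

425 cycles

They are all back at their starting positions together after one LCM of the periods.
408 = 2^3 × 3 × 17
600 = 2^3 × 3 × 5^2
72 = 2^3 × 3^2
LCM(408, 600, 72) = 2^3 × 3^2 × 5^2 × 17 = 30600.
Cycles for period 72: 30600 / 72 = 425.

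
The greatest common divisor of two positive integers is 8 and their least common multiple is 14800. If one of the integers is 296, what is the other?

400

For two integers, gcd × lcm = product, so the other is (8 × 14800) / 296 = 118400 / 296 = 400.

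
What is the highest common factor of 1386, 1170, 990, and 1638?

18

1386 = 2 × 3^2 × 7 × 11
1170 = 2 × 3^2 × 5 × 13
990 = 2 × 3^2 × 5 × 11
1638 = 2 × 3^2 × 7 × 13
gcd(1386, 1170, 990, 1638) = 2 × 3^2 = 18.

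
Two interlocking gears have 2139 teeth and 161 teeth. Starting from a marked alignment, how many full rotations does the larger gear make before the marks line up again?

The first common completion time is the LCM of the periods.
2139 = 3 × 23 × 31
161 = 7 × 23
LCM(2139, 161) = 3 × 7 × 23 × 31 = 14973.
Rotations for period 2139: 14973 / 2139 = 7.

7 rotations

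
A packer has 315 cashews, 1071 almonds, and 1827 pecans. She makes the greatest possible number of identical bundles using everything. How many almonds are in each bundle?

17

Number of bundles = gcd(315, 1071, 1827).
315 = 3^2 × 5 × 7
1071 = 3^2 × 7 × 17
1827 = 3^2 × 7 × 29
gcd(315, 1071, 1827) = 3^2 × 7 = 63.
almonds per bundle = 1071 / 63 = 17.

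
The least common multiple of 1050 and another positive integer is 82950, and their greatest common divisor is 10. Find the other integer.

gcd × lcm = product of the two integers, so the other integer is (10 × 82950) / 1050 = 790.

790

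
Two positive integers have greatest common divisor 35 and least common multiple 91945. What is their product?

For any two positive integers, gcd × lcm = product = 35 × 91945 = 3218075.

3218075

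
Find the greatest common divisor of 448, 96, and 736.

32

448 = 2^6 × 7
96 = 2^5 × 3
736 = 2^5 × 23
gcd(448, 96, 736) = 2^5 = 32.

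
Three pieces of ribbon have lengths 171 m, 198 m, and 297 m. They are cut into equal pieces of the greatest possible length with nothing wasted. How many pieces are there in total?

Piece length = gcd(171, 198, 297).
171 = 3^2 × 19
198 = 2 × 3^2 × 11
297 = 3^3 × 11
gcd(171, 198, 297) = 3^2 = 9.
Total pieces = 171/9 + 198/9 + 297/9 = 19 + 22 + 33 = 74.

74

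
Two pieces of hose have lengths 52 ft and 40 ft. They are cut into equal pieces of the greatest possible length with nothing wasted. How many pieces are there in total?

Piece length = gcd(52, 40).
52 = 2^2 × 13
40 = 2^3 × 5
gcd(52, 40) = 2^2 = 4.
Total pieces = 52/4 + 40/4 = 13 + 10 = 23.

23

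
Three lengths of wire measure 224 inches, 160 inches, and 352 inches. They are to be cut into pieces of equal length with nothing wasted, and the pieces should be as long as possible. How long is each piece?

The greatest length dividing all of 224, 160, and 352 is their gcd.
224 = 2^5 × 7
160 = 2^5 × 5
352 = 2^5 × 11
gcd(224, 160, 352) = 2^5 = 32.

32 inches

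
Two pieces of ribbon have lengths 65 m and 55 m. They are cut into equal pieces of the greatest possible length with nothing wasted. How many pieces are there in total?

24

Piece length = gcd(65, 55).
65 = 5 × 13
55 = 5 × 11
gcd(65, 55) = 5.
Total pieces = 65/5 + 55/5 = 13 + 11 = 24.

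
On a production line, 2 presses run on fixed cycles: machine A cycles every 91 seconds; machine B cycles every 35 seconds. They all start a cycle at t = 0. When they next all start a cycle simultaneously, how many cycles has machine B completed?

13 cycles

They are all back at their starting positions together after one LCM of the periods.
91 = 7 × 13
35 = 5 × 7
LCM(91, 35) = 5 × 7 × 13 = 455.
Cycles for period 35: 455 / 35 = 13.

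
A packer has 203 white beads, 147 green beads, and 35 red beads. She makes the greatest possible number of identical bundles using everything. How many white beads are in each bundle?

29

Number of bundles = gcd(203, 147, 35).
203 = 7 × 29
147 = 3 × 7^2
35 = 5 × 7
gcd(203, 147, 35) = 7.
white beads per bundle = 203 / 7 = 29.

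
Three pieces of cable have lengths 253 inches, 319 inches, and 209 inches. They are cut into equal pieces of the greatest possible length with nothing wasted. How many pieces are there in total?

71

Piece length = gcd(253, 319, 209).
253 = 11 × 23
319 = 11 × 29
209 = 11 × 19
gcd(253, 319, 209) = 11.
Total pieces = 253/11 + 319/11 + 209/11 = 23 + 29 + 19 = 71.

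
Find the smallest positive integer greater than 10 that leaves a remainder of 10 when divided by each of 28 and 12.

N − 10 must be a common multiple of 28 and 12.
28 = 2^2 × 7
12 = 2^2 × 3
LCM(28, 12) = 2^2 × 3 × 7 = 84.
Smallest N > 10 is LCM + 10 = 84 + 10 = 94.

94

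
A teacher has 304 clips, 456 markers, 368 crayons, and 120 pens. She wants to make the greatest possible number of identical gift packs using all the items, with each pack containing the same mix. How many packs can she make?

The pack count must divide each quantity, so the greatest is gcd(304, 456, 368, 120).
304 = 2^4 × 19
456 = 2^3 × 3 × 19
368 = 2^4 × 23
120 = 2^3 × 3 × 5
gcd(304, 456, 368, 120) = 2^3 = 8.

8 packs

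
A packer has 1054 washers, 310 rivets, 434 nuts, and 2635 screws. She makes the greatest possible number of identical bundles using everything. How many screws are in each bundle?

85

Number of bundles = gcd(1054, 310, 434, 2635).
1054 = 2 × 17 × 31
310 = 2 × 5 × 31
434 = 2 × 7 × 31
2635 = 5 × 17 × 31
gcd(1054, 310, 434, 2635) = 31.
screws per bundle = 2635 / 31 = 85.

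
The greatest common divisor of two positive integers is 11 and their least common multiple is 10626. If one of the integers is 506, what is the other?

For two integers, gcd × lcm = product, so the other is (11 × 10626) / 506 = 116886 / 506 = 231.

231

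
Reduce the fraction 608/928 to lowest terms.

608 = 2^5 × 19
928 = 2^5 × 29
gcd(608, 928) = 2^5 = 32.
Divide numerator and denominator by 32: 608/928 = 19/29.

19/29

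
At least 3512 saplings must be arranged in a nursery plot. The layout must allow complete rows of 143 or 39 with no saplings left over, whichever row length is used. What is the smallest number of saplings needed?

3861

The number of saplings must be a common multiple of 143 and 39, so a multiple of their LCM.
143 = 11 × 13
39 = 3 × 13
LCM(143, 39) = 3 × 11 × 13 = 429.
Smallest multiple of 429 that is ≥ 3512: ⌈3512/429⌉ × 429 = 9 × 429 = 3861.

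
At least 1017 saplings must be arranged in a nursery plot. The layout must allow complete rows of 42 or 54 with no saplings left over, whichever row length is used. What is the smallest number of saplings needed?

1134

The number of saplings must be a common multiple of 42 and 54, so a multiple of their LCM.
42 = 2 × 3 × 7
54 = 2 × 3^3
LCM(42, 54) = 2 × 3^3 × 7 = 378.
Smallest multiple of 378 that is ≥ 1017: ⌈1017/378⌉ × 378 = 3 × 378 = 1134.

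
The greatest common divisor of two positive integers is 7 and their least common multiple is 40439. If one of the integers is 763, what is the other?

For two integers, gcd × lcm = product, so the other is (7 × 40439) / 763 = 283073 / 763 = 371.

371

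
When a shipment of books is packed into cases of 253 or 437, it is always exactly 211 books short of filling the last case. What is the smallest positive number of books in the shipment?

Being 211 short of a full case of size k means N ≡ −211 (mod k), i.e. N + 211 is a multiple of each size.
253 = 11 × 23
437 = 19 × 23
LCM(253, 437) = 11 × 19 × 23 = 4807.
Smallest positive N is 4807 − 211 = 4596.

4596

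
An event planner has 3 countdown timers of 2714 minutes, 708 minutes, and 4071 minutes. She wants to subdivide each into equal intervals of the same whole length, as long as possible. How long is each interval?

59 minutes

The interval must divide each timer length; the longest such is the gcd.
2714 = 2 × 23 × 59
708 = 2^2 × 3 × 59
4071 = 3 × 23 × 59
gcd(2714, 708, 4071) = 59.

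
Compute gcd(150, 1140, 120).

30

150 = 2 × 3 × 5^2
1140 = 2^2 × 3 × 5 × 19
120 = 2^3 × 3 × 5
gcd(150, 1140, 120) = 2 × 3 × 5 = 30.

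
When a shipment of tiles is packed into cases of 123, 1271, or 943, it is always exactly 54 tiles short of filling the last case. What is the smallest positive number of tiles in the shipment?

Being 54 short of a full case of size k means N ≡ −54 (mod k), i.e. N + 54 is a multiple of each size.
123 = 3 × 41
1271 = 31 × 41
943 = 23 × 41
LCM(123, 1271, 943) = 3 × 23 × 31 × 41 = 87699.
Smallest positive N is 87699 − 54 = 87645.

87645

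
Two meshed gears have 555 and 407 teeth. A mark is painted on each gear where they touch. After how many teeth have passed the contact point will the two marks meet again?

6105 teeth

The first simultaneous occurrence is after LCM of the individual periods.
555 = 3 × 5 × 37
407 = 11 × 37
LCM(555, 407) = 3 × 5 × 11 × 37 = 6105.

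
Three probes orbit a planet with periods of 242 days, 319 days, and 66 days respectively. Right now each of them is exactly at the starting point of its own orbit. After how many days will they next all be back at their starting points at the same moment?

21054 days

They coincide at every common multiple of the periods; the first is the LCM.
242 = 2 × 11^2
319 = 11 × 29
66 = 2 × 3 × 11
LCM(242, 319, 66) = 2 × 3 × 11^2 × 29 = 21054.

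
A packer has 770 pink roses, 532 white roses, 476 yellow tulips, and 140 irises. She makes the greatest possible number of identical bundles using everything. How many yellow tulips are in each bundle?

Number of bundles = gcd(770, 532, 476, 140).
770 = 2 × 5 × 7 × 11
532 = 2^2 × 7 × 19
476 = 2^2 × 7 × 17
140 = 2^2 × 5 × 7
gcd(770, 532, 476, 140) = 2 × 7 = 14.
yellow tulips per bundle = 476 / 14 = 34.

34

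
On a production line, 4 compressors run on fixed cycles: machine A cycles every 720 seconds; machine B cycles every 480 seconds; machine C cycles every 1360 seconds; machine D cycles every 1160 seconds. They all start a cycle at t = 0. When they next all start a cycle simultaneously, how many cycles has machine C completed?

522 cycles

The first common completion time is the LCM of the periods.
720 = 2^4 × 3^2 × 5
480 = 2^5 × 3 × 5
1360 = 2^4 × 5 × 17
1160 = 2^3 × 5 × 29
LCM(720, 480, 1360, 1160) = 2^5 × 3^2 × 5 × 17 × 29 = 709920.
Cycles for period 1360: 709920 / 1360 = 522.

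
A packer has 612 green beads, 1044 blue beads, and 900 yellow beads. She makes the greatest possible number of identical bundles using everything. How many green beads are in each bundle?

17

Number of bundles = gcd(612, 1044, 900).
612 = 2^2 × 3^2 × 17
1044 = 2^2 × 3^2 × 29
900 = 2^2 × 3^2 × 5^2
gcd(612, 1044, 900) = 2^2 × 3^2 = 36.
green beads per bundle = 612 / 36 = 17.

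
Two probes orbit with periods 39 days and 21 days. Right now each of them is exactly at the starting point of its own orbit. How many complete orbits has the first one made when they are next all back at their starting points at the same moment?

The first common completion time is the LCM of the periods.
39 = 3 × 13
21 = 3 × 7
LCM(39, 21) = 3 × 7 × 13 = 273.
Orbits for period 39: 273 / 39 = 7.

7 orbits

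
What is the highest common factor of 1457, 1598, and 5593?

47

1457 = 31 × 47
1598 = 2 × 17 × 47
5593 = 7 × 17 × 47
gcd(1457, 1598, 5593) = 47.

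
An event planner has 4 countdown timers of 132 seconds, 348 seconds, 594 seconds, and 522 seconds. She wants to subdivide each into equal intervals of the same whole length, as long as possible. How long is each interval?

The interval must divide each timer length; the longest such is the gcd.
132 = 2^2 × 3 × 11
348 = 2^2 × 3 × 29
594 = 2 × 3^3 × 11
522 = 2 × 3^2 × 29
gcd(132, 348, 594, 522) = 2 × 3 = 6.

6 seconds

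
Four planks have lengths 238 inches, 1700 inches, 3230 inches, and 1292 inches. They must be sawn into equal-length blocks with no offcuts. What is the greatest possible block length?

This is the greatest common divisor of 238, 1700, 3230, and 1292.
238 = 2 × 7 × 17
1700 = 2^2 × 5^2 × 17
3230 = 2 × 5 × 17 × 19
1292 = 2^2 × 17 × 19
gcd(238, 1700, 3230, 1292) = 2 × 17 = 34.

34 inches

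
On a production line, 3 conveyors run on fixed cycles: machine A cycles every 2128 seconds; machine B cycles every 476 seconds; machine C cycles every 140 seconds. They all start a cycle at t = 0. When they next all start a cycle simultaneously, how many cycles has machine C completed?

They are all back at their starting positions together after one LCM of the periods.
2128 = 2^4 × 7 × 19
476 = 2^2 × 7 × 17
140 = 2^2 × 5 × 7
LCM(2128, 476, 140) = 2^4 × 5 × 7 × 17 × 19 = 180880.
Cycles for period 140: 180880 / 140 = 1292.

1292 cycles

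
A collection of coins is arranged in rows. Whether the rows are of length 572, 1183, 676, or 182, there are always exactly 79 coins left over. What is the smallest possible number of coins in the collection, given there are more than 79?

N − 79 must be a common multiple of 572, 1183, 676, and 182.
572 = 2^2 × 11 × 13
1183 = 7 × 13^2
676 = 2^2 × 13^2
182 = 2 × 7 × 13
LCM(572, 1183, 676, 182) = 2^2 × 7 × 11 × 13^2 = 52052.
Smallest N > 79 is LCM + 79 = 52052 + 79 = 52131.

52131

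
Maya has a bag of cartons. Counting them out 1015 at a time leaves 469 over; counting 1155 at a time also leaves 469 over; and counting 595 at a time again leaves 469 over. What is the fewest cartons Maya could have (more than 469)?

569884

N − 469 must be a common multiple of 1015, 1155, and 595.
1015 = 5 × 7 × 29
1155 = 3 × 5 × 7 × 11
595 = 5 × 7 × 17
LCM(1015, 1155, 595) = 3 × 5 × 7 × 11 × 17 × 29 = 569415.
Smallest N > 469 is LCM + 469 = 569415 + 469 = 569884.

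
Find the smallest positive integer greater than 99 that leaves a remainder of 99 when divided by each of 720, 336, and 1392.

N − 99 must be a common multiple of 720, 336, and 1392.
720 = 2^4 × 3^2 × 5
336 = 2^4 × 3 × 7
1392 = 2^4 × 3 × 29
LCM(720, 336, 1392) = 2^4 × 3^2 × 5 × 7 × 29 = 146160.
Smallest N > 99 is LCM + 99 = 146160 + 99 = 146259.

146259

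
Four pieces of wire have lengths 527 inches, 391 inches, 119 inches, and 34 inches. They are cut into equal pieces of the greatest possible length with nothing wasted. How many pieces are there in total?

Piece length = gcd(527, 391, 119, 34).
527 = 17 × 31
391 = 17 × 23
119 = 7 × 17
34 = 2 × 17
gcd(527, 391, 119, 34) = 17.
Total pieces = 527/17 + 391/17 + 119/17 + 34/17 = 31 + 23 + 7 + 2 = 63.

63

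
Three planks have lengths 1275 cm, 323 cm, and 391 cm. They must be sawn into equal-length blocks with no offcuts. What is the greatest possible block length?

17 cm

The block length must divide every plank, so the greatest is gcd(1275, 323, 391).
1275 = 3 × 5^2 × 17
323 = 17 × 19
391 = 17 × 23
gcd(1275, 323, 391) = 17.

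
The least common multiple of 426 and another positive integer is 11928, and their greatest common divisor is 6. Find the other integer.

gcd × lcm = product of the two integers, so the other integer is (6 × 11928) / 426 = 168.

168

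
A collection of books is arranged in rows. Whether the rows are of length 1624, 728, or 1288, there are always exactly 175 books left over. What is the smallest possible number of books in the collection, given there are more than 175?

485751

N − 175 must be a common multiple of 1624, 728, and 1288.
1624 = 2^3 × 7 × 29
728 = 2^3 × 7 × 13
1288 = 2^3 × 7 × 23
LCM(1624, 728, 1288) = 2^3 × 7 × 13 × 23 × 29 = 485576.
Smallest N > 175 is LCM + 175 = 485576 + 175 = 485751.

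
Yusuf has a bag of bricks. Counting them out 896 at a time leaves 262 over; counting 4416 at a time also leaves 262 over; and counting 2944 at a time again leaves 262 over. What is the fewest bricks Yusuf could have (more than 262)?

62086

N − 262 must be a common multiple of 896, 4416, and 2944.
896 = 2^7 × 7
4416 = 2^6 × 3 × 23
2944 = 2^7 × 23
LCM(896, 4416, 2944) = 2^7 × 3 × 7 × 23 = 61824.
Smallest N > 262 is LCM + 262 = 61824 + 262 = 62086.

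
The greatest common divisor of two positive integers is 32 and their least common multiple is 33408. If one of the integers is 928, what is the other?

For two integers, gcd × lcm = product, so the other is (32 × 33408) / 928 = 1069056 / 928 = 1152.

1152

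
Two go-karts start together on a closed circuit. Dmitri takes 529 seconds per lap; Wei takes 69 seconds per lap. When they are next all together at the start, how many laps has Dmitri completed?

The first common completion time is the LCM of the periods.
529 = 23^2
69 = 3 × 23
LCM(529, 69) = 3 × 23^2 = 1587.
Laps for period 529: 1587 / 529 = 3.

3 laps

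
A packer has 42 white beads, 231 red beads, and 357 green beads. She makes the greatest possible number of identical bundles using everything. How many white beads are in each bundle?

Number of bundles = gcd(42, 231, 357).
42 = 2 × 3 × 7
231 = 3 × 7 × 11
357 = 3 × 7 × 17
gcd(42, 231, 357) = 3 × 7 = 21.
white beads per bundle = 42 / 21 = 2.

2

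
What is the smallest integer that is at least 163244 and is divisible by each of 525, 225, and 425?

187425

The integer must be a common multiple of 525, 225, and 425, so a multiple of their LCM.
525 = 3 × 5^2 × 7
225 = 3^2 × 5^2
425 = 5^2 × 17
LCM(525, 225, 425) = 3^2 × 5^2 × 7 × 17 = 26775.
Smallest multiple of 26775 that is ≥ 163244: ⌈163244/26775⌉ × 26775 = 7 × 26775 = 187425.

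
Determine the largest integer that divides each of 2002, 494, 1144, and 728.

2002 = 2 × 7 × 11 × 13
494 = 2 × 13 × 19
1144 = 2^3 × 11 × 13
728 = 2^3 × 7 × 13
gcd(2002, 494, 1144, 728) = 2 × 13 = 26.

26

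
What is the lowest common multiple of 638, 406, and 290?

22330

638 = 2 × 11 × 29
406 = 2 × 7 × 29
290 = 2 × 5 × 29
LCM(638, 406, 290) = 2 × 5 × 7 × 11 × 29 = 22330.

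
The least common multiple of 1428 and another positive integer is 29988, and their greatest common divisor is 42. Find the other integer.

gcd × lcm = product of the two integers, so the other integer is (42 × 29988) / 1428 = 882.

882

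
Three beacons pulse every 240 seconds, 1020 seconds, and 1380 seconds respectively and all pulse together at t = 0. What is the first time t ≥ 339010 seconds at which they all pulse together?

375360 seconds

Joint pulses occur at multiples of LCM(240, 1020, 1380).
240 = 2^4 × 3 × 5
1020 = 2^2 × 3 × 5 × 17
1380 = 2^2 × 3 × 5 × 23
LCM(240, 1020, 1380) = 2^4 × 3 × 5 × 17 × 23 = 93840.
Smallest multiple of 93840 that is ≥ 339010: ⌈339010/93840⌉ × 93840 = 4 × 93840 = 375360.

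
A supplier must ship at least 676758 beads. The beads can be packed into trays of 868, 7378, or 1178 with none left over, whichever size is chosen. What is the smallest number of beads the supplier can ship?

The number of beads must be a common multiple of 868, 7378, and 1178, so a multiple of their LCM.
868 = 2^2 × 7 × 31
7378 = 2 × 7 × 17 × 31
1178 = 2 × 19 × 31
LCM(868, 7378, 1178) = 2^2 × 7 × 17 × 19 × 31 = 280364.
Smallest multiple of 280364 that is ≥ 676758: ⌈676758/280364⌉ × 280364 = 3 × 280364 = 841092.

841092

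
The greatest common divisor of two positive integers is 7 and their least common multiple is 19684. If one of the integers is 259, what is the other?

532

For two integers, gcd × lcm = product, so the other is (7 × 19684) / 259 = 137788 / 259 = 532.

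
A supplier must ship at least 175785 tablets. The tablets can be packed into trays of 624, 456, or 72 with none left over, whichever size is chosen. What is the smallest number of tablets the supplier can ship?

177840

The number of tablets must be a common multiple of 624, 456, and 72, so a multiple of their LCM.
624 = 2^4 × 3 × 13
456 = 2^3 × 3 × 19
72 = 2^3 × 3^2
LCM(624, 456, 72) = 2^4 × 3^2 × 13 × 19 = 35568.
Smallest multiple of 35568 that is ≥ 175785: ⌈175785/35568⌉ × 35568 = 5 × 35568 = 177840.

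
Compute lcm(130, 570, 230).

170430

130 = 2 × 5 × 13
570 = 2 × 3 × 5 × 19
230 = 2 × 5 × 23
LCM(130, 570, 230) = 2 × 3 × 5 × 13 × 19 × 23 = 170430.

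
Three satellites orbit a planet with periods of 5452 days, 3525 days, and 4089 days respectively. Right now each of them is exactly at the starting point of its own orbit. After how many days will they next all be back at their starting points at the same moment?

They coincide at every common multiple of the periods; the first is the LCM.
5452 = 2^2 × 29 × 47
3525 = 3 × 5^2 × 47
4089 = 3 × 29 × 47
LCM(5452, 3525, 4089) = 2^2 × 3 × 5^2 × 29 × 47 = 408900.

408900 days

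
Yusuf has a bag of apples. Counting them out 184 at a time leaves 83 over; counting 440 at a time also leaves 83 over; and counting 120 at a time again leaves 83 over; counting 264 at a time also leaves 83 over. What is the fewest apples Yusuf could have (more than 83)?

N − 83 must be a common multiple of 184, 440, 120, and 264.
184 = 2^3 × 23
440 = 2^3 × 5 × 11
120 = 2^3 × 3 × 5
264 = 2^3 × 3 × 11
LCM(184, 440, 120, 264) = 2^3 × 3 × 5 × 11 × 23 = 30360.
Smallest N > 83 is LCM + 83 = 30360 + 83 = 30443.

30443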